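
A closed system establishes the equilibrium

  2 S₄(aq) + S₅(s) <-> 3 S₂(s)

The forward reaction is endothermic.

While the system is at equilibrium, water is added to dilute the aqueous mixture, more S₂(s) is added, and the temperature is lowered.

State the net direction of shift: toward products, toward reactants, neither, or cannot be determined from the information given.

Dilution lowers every aqueous concentration by the same factor. Δn_aq = 0 − 2 = -2, so the system shifts toward the side with more dissolved moles — to the left.
S₂ is a pure solid; its activity is 1 regardless of amount, so Q is unaffected — no shift from this change.
The forward reaction is endothermic. Lowering T favours the exothermic direction — shift to the left.
Only the nonzero effect(s) matter; the net shift is to the left.

left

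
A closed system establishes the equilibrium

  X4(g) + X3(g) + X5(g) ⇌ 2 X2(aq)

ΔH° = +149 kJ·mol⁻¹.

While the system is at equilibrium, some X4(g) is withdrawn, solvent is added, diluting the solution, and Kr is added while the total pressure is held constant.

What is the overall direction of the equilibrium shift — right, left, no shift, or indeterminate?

Removing X4 (g), a reactant, drives the reaction to the left.
Dilution lowers every aqueous concentration by the same factor. Δn_aq = 2 − 0 = +2, so the system shifts toward the side with more dissolved moles — to the right.
Adding inert gas at constant total pressure expands the volume and lowers every reacting partial pressure. With Δn_gas = 0 − 3 = -3, Q moves away from K toward the side with fewer gas moles, so the system shifts toward the side with more gas moles — to the left.
The individual effects push in opposite directions; without quantitative information the net direction cannot be determined.

cannot be determined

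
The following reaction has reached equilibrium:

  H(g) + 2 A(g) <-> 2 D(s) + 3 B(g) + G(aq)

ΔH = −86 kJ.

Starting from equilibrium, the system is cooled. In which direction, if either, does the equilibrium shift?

right

The forward reaction is exothermic. Lowering T favours the exothermic direction — shift to the right.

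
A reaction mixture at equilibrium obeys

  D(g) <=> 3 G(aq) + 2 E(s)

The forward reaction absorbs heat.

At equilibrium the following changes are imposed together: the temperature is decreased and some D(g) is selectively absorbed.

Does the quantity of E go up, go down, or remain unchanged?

The forward reaction is endothermic. Lowering T favours the exothermic direction — shift to the left.
Removing D (g), a reactant, drives the reaction to the left.
The net shift is to the left. E is a product, so its amount decreases.

decreases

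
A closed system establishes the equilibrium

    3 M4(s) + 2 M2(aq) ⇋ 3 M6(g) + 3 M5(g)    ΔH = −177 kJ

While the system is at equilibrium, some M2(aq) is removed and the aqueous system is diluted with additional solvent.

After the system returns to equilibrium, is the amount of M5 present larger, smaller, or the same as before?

decreases

Removing M2 (aq), a reactant, drives the reaction to the left.
Dilution lowers every aqueous concentration by the same factor. Δn_aq = 0 − 2 = -2, so the system shifts toward the side with more dissolved moles — to the left.
The net shift is to the left. M5 is a product, so its amount decreases.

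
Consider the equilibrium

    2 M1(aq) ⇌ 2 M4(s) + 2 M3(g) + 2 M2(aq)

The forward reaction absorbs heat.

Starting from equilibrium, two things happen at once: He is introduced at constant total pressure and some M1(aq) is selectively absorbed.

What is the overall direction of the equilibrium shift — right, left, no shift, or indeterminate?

cannot be determined

Adding inert gas at constant total pressure expands the volume and lowers every reacting partial pressure. With Δn_gas = 2 − 0 = +2, Q moves away from K toward the side with fewer gas moles, so the system shifts toward the side with more gas moles — to the right.
Removing M1 (aq), a reactant, drives the reaction to the left.
The individual effects push in opposite directions; without quantitative information the net direction cannot be determined.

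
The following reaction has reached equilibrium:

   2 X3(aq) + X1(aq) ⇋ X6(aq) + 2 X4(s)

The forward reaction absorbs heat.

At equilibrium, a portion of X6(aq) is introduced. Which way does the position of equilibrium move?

left

Adding X6 (aq), a product, drives the reaction to the left.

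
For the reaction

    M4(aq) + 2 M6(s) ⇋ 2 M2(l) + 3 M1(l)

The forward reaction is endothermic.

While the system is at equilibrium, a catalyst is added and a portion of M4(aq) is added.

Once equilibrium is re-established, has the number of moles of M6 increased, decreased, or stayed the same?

A catalyst speeds both forward and reverse rates equally; it changes neither Q nor K — no shift from this change.
Adding M4 (aq), a reactant, drives the reaction to the right.
The net shift is to the right. M6 is a reactant, so its amount decreases.

decreases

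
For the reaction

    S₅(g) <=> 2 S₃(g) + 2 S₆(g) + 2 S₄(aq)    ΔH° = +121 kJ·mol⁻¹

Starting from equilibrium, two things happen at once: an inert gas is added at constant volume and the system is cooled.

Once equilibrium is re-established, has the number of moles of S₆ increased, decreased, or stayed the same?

decreases

At constant volume, adding an inert gas leaves every reacting species' partial pressure unchanged, so Q is unchanged — no shift from this change.
The forward reaction is endothermic. Lowering T favours the exothermic direction — shift to the left.
The net shift is to the left. S₆ is a product, so its amount decreases.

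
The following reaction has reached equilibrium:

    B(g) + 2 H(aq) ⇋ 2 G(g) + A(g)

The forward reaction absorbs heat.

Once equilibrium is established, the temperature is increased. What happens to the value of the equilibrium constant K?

increases

K depends on temperature via the van 't Hoff relation. The forward reaction is endothermic, so raising T increases K.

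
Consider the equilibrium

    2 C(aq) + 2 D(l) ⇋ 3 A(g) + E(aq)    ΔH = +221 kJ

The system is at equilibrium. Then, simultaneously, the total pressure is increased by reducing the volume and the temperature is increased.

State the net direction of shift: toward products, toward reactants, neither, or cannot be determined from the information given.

Gas moles: reactants 0, products 3 (Δn_gas = +3). Compression shifts the system toward the side with fewer moles of gas — to the left.
The forward reaction is endothermic. Raising T favours the endothermic direction — shift to the right.
The individual effects push in opposite directions; without quantitative information the net direction cannot be determined.

cannot be determined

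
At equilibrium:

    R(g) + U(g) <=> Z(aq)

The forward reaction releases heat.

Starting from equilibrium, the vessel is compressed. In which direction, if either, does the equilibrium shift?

Gas moles: reactants 2, products 0 (Δn_gas = -2). Compression shifts the system toward the side with fewer moles of gas — to the right.

right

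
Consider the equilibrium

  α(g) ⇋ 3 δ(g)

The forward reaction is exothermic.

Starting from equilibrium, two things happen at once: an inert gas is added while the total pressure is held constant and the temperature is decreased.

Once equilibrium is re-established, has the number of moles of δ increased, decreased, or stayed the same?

Adding inert gas at constant total pressure expands the volume and lowers every reacting partial pressure. With Δn_gas = 3 − 1 = +2, Q moves away from K toward the side with fewer gas moles, so the system shifts toward the side with more gas moles — to the right.
The forward reaction is exothermic. Lowering T favours the exothermic direction — shift to the right.
The net shift is to the right. δ is a product, so its amount increases.

increases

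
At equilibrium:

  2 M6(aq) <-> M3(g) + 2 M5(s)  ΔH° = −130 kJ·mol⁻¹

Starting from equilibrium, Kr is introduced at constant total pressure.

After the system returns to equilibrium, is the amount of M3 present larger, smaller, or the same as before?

Adding inert gas at constant total pressure expands the volume and lowers every reacting partial pressure. With Δn_gas = 1 − 0 = +1, Q moves away from K toward the side with fewer gas moles, so the system shifts toward the side with more gas moles — to the right.
The net shift is to the right. M3 is a product, so its amount increases.

increases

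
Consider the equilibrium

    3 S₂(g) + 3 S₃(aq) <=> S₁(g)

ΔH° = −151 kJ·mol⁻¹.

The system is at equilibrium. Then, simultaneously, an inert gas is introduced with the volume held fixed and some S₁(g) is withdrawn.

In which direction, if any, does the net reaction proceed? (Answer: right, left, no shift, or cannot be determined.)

At constant volume, adding an inert gas leaves every reacting species' partial pressure unchanged, so Q is unchanged — no shift from this change.
Removing S₁ (g), a product, drives the reaction to the right.
Only the nonzero effect(s) matter; the net shift is to the right.

right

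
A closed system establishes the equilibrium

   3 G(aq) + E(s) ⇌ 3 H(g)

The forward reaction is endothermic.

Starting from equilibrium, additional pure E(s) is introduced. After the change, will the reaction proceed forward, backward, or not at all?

no shift

E is a pure solid; its activity is 1 regardless of amount, so Q is unaffected — no shift from this change.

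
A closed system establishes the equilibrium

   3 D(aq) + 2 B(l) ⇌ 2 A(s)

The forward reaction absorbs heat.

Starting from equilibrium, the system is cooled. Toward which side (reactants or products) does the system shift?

left

The forward reaction is endothermic. Lowering T favours the exothermic direction — shift to the left.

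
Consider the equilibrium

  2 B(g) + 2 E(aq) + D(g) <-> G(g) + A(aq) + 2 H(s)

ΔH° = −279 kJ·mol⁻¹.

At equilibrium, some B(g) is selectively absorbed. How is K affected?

The equilibrium constant depends only on temperature. This perturbation may move the position of equilibrium, but since T is unchanged, K itself is unchanged.

unchanged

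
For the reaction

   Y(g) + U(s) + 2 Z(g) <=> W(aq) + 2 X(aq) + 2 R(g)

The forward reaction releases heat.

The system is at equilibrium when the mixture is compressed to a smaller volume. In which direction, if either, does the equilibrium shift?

Gas moles: reactants 3, products 2 (Δn_gas = -1). Compression shifts the system toward the side with fewer moles of gas — to the right.

right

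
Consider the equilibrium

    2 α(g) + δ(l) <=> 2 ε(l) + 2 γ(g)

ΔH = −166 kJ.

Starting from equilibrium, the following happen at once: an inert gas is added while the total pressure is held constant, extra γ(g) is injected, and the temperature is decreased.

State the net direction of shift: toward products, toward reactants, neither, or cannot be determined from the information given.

Adding inert gas at constant total pressure expands the volume, scaling every reacting partial pressure by the same factor. Δn_gas = 2 − 2 = 0, so Q is unchanged — no shift.
Adding γ (g), a product, drives the reaction to the left.
The forward reaction is exothermic. Lowering T favours the exothermic direction — shift to the right.
The individual effects push in opposite directions; without quantitative information the net direction cannot be determined.

cannot be determined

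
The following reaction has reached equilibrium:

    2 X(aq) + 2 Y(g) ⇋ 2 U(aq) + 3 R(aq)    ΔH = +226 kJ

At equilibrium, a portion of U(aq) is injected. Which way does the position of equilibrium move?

Adding U (aq), a product, drives the reaction to the left.

left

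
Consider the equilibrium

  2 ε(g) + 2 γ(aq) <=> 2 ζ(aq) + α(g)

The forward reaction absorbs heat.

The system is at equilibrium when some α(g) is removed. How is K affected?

unchanged

The equilibrium constant depends only on temperature. This perturbation may move the position of equilibrium, but since T is unchanged, K itself is unchanged.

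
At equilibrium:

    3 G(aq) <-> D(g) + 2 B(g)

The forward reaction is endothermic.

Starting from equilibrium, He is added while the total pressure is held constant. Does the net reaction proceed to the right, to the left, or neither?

right

Adding inert gas at constant total pressure expands the volume and lowers every reacting partial pressure. With Δn_gas = 3 − 0 = +3, Q moves away from K toward the side with fewer gas moles, so the system shifts toward the side with more gas moles — to the right.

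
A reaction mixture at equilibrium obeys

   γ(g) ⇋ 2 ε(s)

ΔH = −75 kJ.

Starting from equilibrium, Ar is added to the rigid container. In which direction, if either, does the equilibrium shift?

no shift

At constant volume, adding an inert gas leaves every reacting species' partial pressure unchanged, so Q is unchanged — no shift from this change.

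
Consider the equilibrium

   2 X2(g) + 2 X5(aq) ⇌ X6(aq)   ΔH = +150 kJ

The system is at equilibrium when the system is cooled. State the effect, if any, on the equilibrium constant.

decreases

K depends on temperature via the van 't Hoff relation. The forward reaction is endothermic, so lowering T decreases K.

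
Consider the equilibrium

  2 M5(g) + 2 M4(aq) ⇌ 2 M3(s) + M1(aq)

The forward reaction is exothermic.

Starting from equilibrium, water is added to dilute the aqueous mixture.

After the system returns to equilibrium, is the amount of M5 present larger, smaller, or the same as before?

Dilution lowers every aqueous concentration by the same factor. Δn_aq = 1 − 2 = -1, so the system shifts toward the side with more dissolved moles — to the left.
The net shift is to the left. M5 is a reactant, so its amount increases.

increases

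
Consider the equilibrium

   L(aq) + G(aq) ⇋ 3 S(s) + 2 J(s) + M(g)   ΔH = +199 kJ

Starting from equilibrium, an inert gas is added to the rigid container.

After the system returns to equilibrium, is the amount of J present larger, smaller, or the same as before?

At constant volume, adding an inert gas leaves every reacting species' partial pressure unchanged, so Q is unchanged — no shift from this change.
No net shift occurs, so the amount of J is unchanged.

unchanged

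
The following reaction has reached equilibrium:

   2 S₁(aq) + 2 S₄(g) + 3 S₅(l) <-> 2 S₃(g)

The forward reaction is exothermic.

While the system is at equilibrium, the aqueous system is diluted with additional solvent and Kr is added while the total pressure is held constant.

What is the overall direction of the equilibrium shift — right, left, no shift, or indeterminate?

left

Dilution lowers every aqueous concentration by the same factor. Δn_aq = 0 − 2 = -2, so the system shifts toward the side with more dissolved moles — to the left.
Adding inert gas at constant total pressure expands the volume, scaling every reacting partial pressure by the same factor. Δn_gas = 2 − 2 = 0, so Q is unchanged — no shift.
Only the nonzero effect(s) matter; the net shift is to the left.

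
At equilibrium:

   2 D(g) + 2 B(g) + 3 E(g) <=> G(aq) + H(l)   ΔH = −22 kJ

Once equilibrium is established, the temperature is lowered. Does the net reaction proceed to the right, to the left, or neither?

right

The forward reaction is exothermic. Lowering T favours the exothermic direction — shift to the right.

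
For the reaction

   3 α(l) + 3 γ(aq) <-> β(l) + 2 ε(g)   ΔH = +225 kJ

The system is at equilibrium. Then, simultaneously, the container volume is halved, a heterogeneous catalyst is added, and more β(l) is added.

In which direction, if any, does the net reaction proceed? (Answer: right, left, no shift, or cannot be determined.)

Gas moles: reactants 0, products 2 (Δn_gas = +2). Compression shifts the system toward the side with fewer moles of gas — to the left.
A catalyst speeds both forward and reverse rates equally; it changes neither Q nor K — no shift from this change.
β is a pure liquid; its activity is 1 regardless of amount, so Q is unaffected — no shift from this change.
Only the nonzero effect(s) matter; the net shift is to the left.

left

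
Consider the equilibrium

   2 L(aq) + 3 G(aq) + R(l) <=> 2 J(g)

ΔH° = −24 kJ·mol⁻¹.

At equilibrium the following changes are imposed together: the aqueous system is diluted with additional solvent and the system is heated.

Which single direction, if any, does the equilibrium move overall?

Dilution lowers every aqueous concentration by the same factor. Δn_aq = 0 − 5 = -5, so the system shifts toward the side with more dissolved moles — to the left.
The forward reaction is exothermic. Raising T favours the endothermic direction — shift to the left.
All effects act in the same direction — net shift to the left.

left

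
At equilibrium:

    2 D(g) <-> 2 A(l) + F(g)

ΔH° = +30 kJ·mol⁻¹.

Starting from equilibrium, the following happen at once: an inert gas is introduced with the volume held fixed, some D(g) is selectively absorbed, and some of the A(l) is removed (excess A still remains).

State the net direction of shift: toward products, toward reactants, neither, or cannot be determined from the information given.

At constant volume, adding an inert gas leaves every reacting species' partial pressure unchanged, so Q is unchanged — no shift from this change.
Removing D (g), a reactant, drives the reaction to the left.
A is a pure liquid; its activity is 1 regardless of amount, so Q is unaffected — no shift from this change.
Only the nonzero effect(s) matter; the net shift is to the left.

left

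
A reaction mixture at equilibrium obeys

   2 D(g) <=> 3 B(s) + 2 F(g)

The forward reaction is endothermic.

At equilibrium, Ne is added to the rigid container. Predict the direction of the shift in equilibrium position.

no shift

At constant volume, adding an inert gas leaves every reacting species' partial pressure unchanged, so Q is unchanged — no shift from this change.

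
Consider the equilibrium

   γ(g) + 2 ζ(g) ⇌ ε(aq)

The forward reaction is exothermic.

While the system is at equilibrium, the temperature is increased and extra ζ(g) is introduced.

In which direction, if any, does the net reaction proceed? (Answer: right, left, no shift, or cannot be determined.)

The forward reaction is exothermic. Raising T favours the endothermic direction — shift to the left.
Adding ζ (g), a reactant, drives the reaction to the right.
The individual effects push in opposite directions; without quantitative information the net direction cannot be determined.

cannot be determined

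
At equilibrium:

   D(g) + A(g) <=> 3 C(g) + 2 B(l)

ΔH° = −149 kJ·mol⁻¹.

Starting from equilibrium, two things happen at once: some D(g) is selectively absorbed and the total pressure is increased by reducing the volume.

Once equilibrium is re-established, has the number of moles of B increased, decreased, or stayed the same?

decreases

Removing D (g), a reactant, drives the reaction to the left.
Gas moles: reactants 2, products 3 (Δn_gas = +1). Compression shifts the system toward the side with fewer moles of gas — to the left.
The net shift is to the left. B is a product, so its amount decreases.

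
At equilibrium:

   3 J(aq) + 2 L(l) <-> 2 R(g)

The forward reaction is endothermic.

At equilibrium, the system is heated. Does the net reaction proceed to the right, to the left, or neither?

The forward reaction is endothermic. Raising T favours the endothermic direction — shift to the right.

right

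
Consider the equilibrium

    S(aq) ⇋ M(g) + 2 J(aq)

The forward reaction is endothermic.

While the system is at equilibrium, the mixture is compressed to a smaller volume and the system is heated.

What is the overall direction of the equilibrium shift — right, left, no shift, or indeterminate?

cannot be determined

Gas moles: reactants 0, products 1 (Δn_gas = +1). Compression shifts the system toward the side with fewer moles of gas — to the left.
The forward reaction is endothermic. Raising T favours the endothermic direction — shift to the right.
The individual effects push in opposite directions; without quantitative information the net direction cannot be determined.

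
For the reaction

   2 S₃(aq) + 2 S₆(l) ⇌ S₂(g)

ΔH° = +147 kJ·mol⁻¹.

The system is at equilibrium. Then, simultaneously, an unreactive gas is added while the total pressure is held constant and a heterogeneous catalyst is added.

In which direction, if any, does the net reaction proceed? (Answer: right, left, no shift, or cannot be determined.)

Adding inert gas at constant total pressure expands the volume and lowers every reacting partial pressure. With Δn_gas = 1 − 0 = +1, Q moves away from K toward the side with fewer gas moles, so the system shifts toward the side with more gas moles — to the right.
A catalyst speeds both forward and reverse rates equally; it changes neither Q nor K — no shift from this change.
Only the nonzero effect(s) matter; the net shift is to the right.

right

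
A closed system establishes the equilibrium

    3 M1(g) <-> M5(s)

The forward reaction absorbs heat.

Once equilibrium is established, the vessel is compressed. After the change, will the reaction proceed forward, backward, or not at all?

right

Gas moles: reactants 3, products 0 (Δn_gas = -3). Compression shifts the system toward the side with fewer moles of gas — to the right.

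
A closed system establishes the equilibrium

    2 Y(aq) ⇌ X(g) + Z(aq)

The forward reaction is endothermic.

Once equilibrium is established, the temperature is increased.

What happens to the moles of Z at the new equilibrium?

The forward reaction is endothermic. Raising T favours the endothermic direction — shift to the right.
The net shift is to the right. Z is a product, so its amount increases.

increases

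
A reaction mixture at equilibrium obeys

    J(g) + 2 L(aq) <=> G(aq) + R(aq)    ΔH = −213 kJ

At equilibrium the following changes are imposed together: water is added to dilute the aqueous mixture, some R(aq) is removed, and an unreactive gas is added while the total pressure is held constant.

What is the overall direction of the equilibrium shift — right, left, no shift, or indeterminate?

cannot be determined

Dilution scales every aqueous concentration by the same factor. Δn_aq = 2 − 2 = 0, so Q is unchanged — no shift.
Removing R (aq), a product, drives the reaction to the right.
Adding inert gas at constant total pressure expands the volume and lowers every reacting partial pressure. With Δn_gas = 0 − 1 = -1, Q moves away from K toward the side with fewer gas moles, so the system shifts toward the side with more gas moles — to the left.
The individual effects push in opposite directions; without quantitative information the net direction cannot be determined.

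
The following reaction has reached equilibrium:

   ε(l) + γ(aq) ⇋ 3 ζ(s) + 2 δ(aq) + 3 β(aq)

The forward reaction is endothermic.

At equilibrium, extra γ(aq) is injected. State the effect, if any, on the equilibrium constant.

The equilibrium constant depends only on temperature. This perturbation may move the position of equilibrium, but since T is unchanged, K itself is unchanged.

unchanged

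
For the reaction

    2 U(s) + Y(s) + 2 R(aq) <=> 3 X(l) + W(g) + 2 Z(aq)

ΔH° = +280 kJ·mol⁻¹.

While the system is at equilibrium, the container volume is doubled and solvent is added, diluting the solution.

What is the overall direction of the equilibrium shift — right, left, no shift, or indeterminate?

right

Gas moles: reactants 0, products 1 (Δn_gas = +1). Expansion shifts the system toward the side with more moles of gas — to the right.
Dilution scales every aqueous concentration by the same factor. Δn_aq = 2 − 2 = 0, so Q is unchanged — no shift.
Only the nonzero effect(s) matter; the net shift is to the right.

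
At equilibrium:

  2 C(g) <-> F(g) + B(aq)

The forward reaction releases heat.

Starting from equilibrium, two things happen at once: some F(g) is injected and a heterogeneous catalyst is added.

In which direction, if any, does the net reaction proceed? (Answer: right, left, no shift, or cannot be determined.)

left

Adding F (g), a product, drives the reaction to the left.
A catalyst speeds both forward and reverse rates equally; it changes neither Q nor K — no shift from this change.
Only the nonzero effect(s) matter; the net shift is to the left.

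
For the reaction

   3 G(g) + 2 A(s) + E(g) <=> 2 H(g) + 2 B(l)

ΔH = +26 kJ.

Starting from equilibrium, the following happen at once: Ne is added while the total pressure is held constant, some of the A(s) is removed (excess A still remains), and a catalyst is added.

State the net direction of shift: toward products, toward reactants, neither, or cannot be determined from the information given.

left

Adding inert gas at constant total pressure expands the volume and lowers every reacting partial pressure. With Δn_gas = 2 − 4 = -2, Q moves away from K toward the side with fewer gas moles, so the system shifts toward the side with more gas moles — to the left.
A is a pure solid; its activity is 1 regardless of amount, so Q is unaffected — no shift from this change.
A catalyst speeds both forward and reverse rates equally; it changes neither Q nor K — no shift from this change.
Only the nonzero effect(s) matter; the net shift is to the left.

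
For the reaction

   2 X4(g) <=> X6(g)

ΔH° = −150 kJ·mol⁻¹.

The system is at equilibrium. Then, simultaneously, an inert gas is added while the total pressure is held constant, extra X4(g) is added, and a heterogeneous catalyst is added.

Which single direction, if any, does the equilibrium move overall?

Adding inert gas at constant total pressure expands the volume and lowers every reacting partial pressure. With Δn_gas = 1 − 2 = -1, Q moves away from K toward the side with fewer gas moles, so the system shifts toward the side with more gas moles — to the left.
Adding X4 (g), a reactant, drives the reaction to the right.
A catalyst speeds both forward and reverse rates equally; it changes neither Q nor K — no shift from this change.
The individual effects push in opposite directions; without quantitative information the net direction cannot be determined.

cannot be determined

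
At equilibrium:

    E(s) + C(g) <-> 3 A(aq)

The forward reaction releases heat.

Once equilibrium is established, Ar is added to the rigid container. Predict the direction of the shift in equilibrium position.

no shift

At constant volume, adding an inert gas leaves every reacting species' partial pressure unchanged, so Q is unchanged — no shift from this change.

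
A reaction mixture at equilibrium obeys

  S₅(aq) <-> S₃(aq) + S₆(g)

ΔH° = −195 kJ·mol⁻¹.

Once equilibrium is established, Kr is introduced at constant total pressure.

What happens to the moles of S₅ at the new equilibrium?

Adding inert gas at constant total pressure expands the volume and lowers every reacting partial pressure. With Δn_gas = 1 − 0 = +1, Q moves away from K toward the side with fewer gas moles, so the system shifts toward the side with more gas moles — to the right.
The net shift is to the right. S₅ is a reactant, so its amount decreases.

decreases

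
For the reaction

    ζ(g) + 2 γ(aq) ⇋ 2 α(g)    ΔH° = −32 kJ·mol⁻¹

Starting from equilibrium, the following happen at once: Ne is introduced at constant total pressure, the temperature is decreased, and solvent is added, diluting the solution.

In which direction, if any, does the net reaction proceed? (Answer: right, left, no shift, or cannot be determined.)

Adding inert gas at constant total pressure expands the volume and lowers every reacting partial pressure. With Δn_gas = 2 − 1 = +1, Q moves away from K toward the side with fewer gas moles, so the system shifts toward the side with more gas moles — to the right.
The forward reaction is exothermic. Lowering T favours the exothermic direction — shift to the right.
Dilution lowers every aqueous concentration by the same factor. Δn_aq = 0 − 2 = -2, so the system shifts toward the side with more dissolved moles — to the left.
The individual effects push in opposite directions; without quantitative information the net direction cannot be determined.

cannot be determined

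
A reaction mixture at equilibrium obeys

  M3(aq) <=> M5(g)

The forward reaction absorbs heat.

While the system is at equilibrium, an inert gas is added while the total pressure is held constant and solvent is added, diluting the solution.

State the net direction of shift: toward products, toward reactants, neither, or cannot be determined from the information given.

cannot be determined

Adding inert gas at constant total pressure expands the volume and lowers every reacting partial pressure. With Δn_gas = 1 − 0 = +1, Q moves away from K toward the side with fewer gas moles, so the system shifts toward the side with more gas moles — to the right.
Dilution lowers every aqueous concentration by the same factor. Δn_aq = 0 − 1 = -1, so the system shifts toward the side with more dissolved moles — to the left.
The individual effects push in opposite directions; without quantitative information the net direction cannot be determined.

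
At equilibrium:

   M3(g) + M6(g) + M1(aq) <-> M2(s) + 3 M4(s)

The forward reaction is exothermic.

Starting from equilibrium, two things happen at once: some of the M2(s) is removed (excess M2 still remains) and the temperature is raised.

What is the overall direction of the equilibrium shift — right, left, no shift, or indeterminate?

left

M2 is a pure solid; its activity is 1 regardless of amount, so Q is unaffected — no shift from this change.
The forward reaction is exothermic. Raising T favours the endothermic direction — shift to the left.
Only the nonzero effect(s) matter; the net shift is to the left.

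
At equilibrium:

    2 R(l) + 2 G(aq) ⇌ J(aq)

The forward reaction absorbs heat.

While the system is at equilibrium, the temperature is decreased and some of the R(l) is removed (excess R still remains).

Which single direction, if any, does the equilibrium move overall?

The forward reaction is endothermic. Lowering T favours the exothermic direction — shift to the left.
R is a pure liquid; its activity is 1 regardless of amount, so Q is unaffected — no shift from this change.
Only the nonzero effect(s) matter; the net shift is to the left.

left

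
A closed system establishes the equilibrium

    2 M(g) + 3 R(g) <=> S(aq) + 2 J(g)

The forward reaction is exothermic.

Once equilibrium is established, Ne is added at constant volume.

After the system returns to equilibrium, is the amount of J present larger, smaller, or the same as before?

unchanged

At constant volume, adding an inert gas leaves every reacting species' partial pressure unchanged, so Q is unchanged — no shift from this change.
No net shift occurs, so the amount of J is unchanged.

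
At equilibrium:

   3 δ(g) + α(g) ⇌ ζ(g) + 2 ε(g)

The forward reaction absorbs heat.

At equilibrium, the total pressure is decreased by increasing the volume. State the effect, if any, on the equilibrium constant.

The equilibrium constant depends only on temperature. This perturbation may move the position of equilibrium, but since T is unchanged, K itself is unchanged.

unchanged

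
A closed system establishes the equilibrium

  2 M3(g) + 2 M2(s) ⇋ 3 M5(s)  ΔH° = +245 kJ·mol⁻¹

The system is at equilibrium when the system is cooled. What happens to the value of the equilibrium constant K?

decreases

K depends on temperature via the van 't Hoff relation. The forward reaction is endothermic, so lowering T decreases K.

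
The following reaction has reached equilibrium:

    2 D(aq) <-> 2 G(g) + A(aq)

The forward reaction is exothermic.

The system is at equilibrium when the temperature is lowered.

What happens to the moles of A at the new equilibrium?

The forward reaction is exothermic. Lowering T favours the exothermic direction — shift to the right.
The net shift is to the right. A is a product, so its amount increases.

increases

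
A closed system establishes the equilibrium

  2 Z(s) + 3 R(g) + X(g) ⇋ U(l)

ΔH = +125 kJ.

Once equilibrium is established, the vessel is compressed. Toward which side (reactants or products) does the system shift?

right

Gas moles: reactants 4, products 0 (Δn_gas = -4). Compression shifts the system toward the side with fewer moles of gas — to the right.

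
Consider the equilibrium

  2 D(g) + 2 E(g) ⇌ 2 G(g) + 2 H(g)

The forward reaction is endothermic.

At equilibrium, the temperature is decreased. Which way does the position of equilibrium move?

left

The forward reaction is endothermic. Lowering T favours the exothermic direction — shift to the left.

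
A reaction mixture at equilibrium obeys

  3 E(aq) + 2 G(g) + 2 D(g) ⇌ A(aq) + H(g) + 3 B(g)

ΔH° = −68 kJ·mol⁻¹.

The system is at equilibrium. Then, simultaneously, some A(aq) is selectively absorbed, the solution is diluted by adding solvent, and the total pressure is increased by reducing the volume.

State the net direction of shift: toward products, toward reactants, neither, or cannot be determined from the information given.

Removing A (aq), a product, drives the reaction to the right.
Dilution lowers every aqueous concentration by the same factor. Δn_aq = 1 − 3 = -2, so the system shifts toward the side with more dissolved moles — to the left.
Gas moles: reactants 4, products 4. Δn_gas = 0, so a volume change leaves Q equal to K — no shift from this change.
The individual effects push in opposite directions; without quantitative information the net direction cannot be determined.

cannot be determined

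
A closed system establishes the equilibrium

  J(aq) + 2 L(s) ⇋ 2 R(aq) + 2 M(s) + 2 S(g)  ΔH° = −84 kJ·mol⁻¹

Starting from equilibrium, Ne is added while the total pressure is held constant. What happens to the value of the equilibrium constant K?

unchanged

The equilibrium constant depends only on temperature. This perturbation may move the position of equilibrium, but since T is unchanged, K itself is unchanged.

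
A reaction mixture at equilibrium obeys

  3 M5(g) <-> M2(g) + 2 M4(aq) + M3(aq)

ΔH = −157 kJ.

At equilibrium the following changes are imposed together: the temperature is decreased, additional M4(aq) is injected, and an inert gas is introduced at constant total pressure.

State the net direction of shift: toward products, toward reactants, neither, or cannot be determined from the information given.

cannot be determined

The forward reaction is exothermic. Lowering T favours the exothermic direction — shift to the right.
Adding M4 (aq), a product, drives the reaction to the left.
Adding inert gas at constant total pressure expands the volume and lowers every reacting partial pressure. With Δn_gas = 1 − 3 = -2, Q moves away from K toward the side with fewer gas moles, so the system shifts toward the side with more gas moles — to the left.
The individual effects push in opposite directions; without quantitative information the net direction cannot be determined.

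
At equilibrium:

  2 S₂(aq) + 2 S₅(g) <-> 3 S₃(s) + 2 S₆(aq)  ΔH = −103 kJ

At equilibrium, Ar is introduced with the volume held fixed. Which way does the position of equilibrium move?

no shift

At constant volume, adding an inert gas leaves every reacting species' partial pressure unchanged, so Q is unchanged — no shift from this change.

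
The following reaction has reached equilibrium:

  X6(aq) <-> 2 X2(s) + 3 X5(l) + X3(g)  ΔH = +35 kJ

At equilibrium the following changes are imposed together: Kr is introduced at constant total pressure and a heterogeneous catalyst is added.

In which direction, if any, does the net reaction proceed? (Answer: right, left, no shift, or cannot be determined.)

Adding inert gas at constant total pressure expands the volume and lowers every reacting partial pressure. With Δn_gas = 1 − 0 = +1, Q moves away from K toward the side with fewer gas moles, so the system shifts toward the side with more gas moles — to the right.
A catalyst speeds both forward and reverse rates equally; it changes neither Q nor K — no shift from this change.
Only the nonzero effect(s) matter; the net shift is to the right.

right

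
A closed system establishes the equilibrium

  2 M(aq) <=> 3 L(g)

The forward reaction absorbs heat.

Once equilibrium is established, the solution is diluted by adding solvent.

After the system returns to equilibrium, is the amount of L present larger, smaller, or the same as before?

Dilution lowers every aqueous concentration by the same factor. Δn_aq = 0 − 2 = -2, so the system shifts toward the side with more dissolved moles — to the left.
The net shift is to the left. L is a product, so its amount decreases.

decreases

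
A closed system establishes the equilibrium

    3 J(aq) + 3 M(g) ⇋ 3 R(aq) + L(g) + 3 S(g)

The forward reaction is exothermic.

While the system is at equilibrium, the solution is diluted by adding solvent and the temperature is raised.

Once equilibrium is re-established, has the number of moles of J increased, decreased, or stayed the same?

Dilution scales every aqueous concentration by the same factor. Δn_aq = 3 − 3 = 0, so Q is unchanged — no shift.
The forward reaction is exothermic. Raising T favours the endothermic direction — shift to the left.
The net shift is to the left. J is a reactant, so its amount increases.

increases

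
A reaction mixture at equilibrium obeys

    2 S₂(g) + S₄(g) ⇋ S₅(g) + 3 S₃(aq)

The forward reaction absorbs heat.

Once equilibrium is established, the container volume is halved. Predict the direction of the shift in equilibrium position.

right

Gas moles: reactants 3, products 1 (Δn_gas = -2). Compression shifts the system toward the side with fewer moles of gas — to the right.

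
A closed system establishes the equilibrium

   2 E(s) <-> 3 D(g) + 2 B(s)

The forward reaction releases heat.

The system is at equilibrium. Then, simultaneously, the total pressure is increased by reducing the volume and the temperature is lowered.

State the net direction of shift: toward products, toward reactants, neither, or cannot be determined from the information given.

Gas moles: reactants 0, products 3 (Δn_gas = +3). Compression shifts the system toward the side with fewer moles of gas — to the left.
The forward reaction is exothermic. Lowering T favours the exothermic direction — shift to the right.
The individual effects push in opposite directions; without quantitative information the net direction cannot be determined.

cannot be determined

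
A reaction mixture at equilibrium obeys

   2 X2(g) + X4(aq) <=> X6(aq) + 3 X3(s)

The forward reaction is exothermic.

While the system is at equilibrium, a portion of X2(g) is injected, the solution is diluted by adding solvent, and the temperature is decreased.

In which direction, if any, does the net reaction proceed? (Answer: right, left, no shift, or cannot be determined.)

Adding X2 (g), a reactant, drives the reaction to the right.
Dilution scales every aqueous concentration by the same factor. Δn_aq = 1 − 1 = 0, so Q is unchanged — no shift.
The forward reaction is exothermic. Lowering T favours the exothermic direction — shift to the right.
Only the nonzero effect(s) matter; the net shift is to the right.

right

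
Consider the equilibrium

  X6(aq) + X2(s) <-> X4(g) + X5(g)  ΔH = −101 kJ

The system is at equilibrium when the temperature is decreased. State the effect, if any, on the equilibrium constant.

increases

K depends on temperature via the van 't Hoff relation. The forward reaction is exothermic, so lowering T increases K.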